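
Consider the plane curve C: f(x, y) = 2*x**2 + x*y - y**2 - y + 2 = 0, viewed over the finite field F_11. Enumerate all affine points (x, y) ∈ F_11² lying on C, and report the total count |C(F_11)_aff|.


Affine F_11-points: {(0, 1), (0, 9), (1, 2), (1, 9), (5, 1), (5, 3), (9, 2), (9, 6), (10, 3), (10, 6)}; count = 10.

For each of the 121 pairs (x, y) ∈ F_11², evaluate f(x, y) mod 11. Record the zeros.
  x = 0: [0↦2, 1↦0, 2↦7, 3↦1, 4↦4, 5↦5, 6↦4, 7↦1, 8↦7, 9↦0, 10↦2]  zeros at y ∈ {1, 9}
  x = 1: [0↦4, 1↦3, 2↦0, 3↦6, 4↦10, 5↦1, 6↦1, 7↦10, 8↦6, 9↦0, 10↦3]  zeros at y ∈ {2, 9}
  x = 2: [0↦10, 1↦10, 2↦8, 3↦4, 4↦9, 5↦1, 6↦2, 7↦1, 8↦9, 9↦4, 10↦8]  zeros at y ∈ ∅
  x = 3: [0↦9, 1↦10, 2↦9, 3↦6, 4↦1, 5↦5, 6↦7, 7↦7, 8↦5, 9↦1, 10↦6]  zeros at y ∈ ∅
  x = 4: [0↦1, 1↦3, 2↦3, 3↦1, 4↦8, 5↦2, 6↦5, 7↦6, 8↦5, 9↦2, 10↦8]  zeros at y ∈ ∅
  x = 5: [0↦8, 1↦0, 2↦1, 3↦0, 4↦8, 5↦3, 6↦7, 7↦9, 8↦9, 9↦7, 10↦3]  zeros at y ∈ {1, 3}
  x = 6: [0↦8, 1↦1, 2↦3, 3↦3, 4↦1, 5↦8, 6↦2, 7↦5, 8↦6, 9↦5, 10↦2]  zeros at y ∈ ∅
  x = 7: [0↦1, 1↦6, 2↦9, 3↦10, 4↦9, 5↦6, 6↦1, 7↦5, 8↦7, 9↦7, 10↦5]  zeros at y ∈ ∅
  x = 8: [0↦9, 1↦4, 2↦8, 3↦10, 4↦10, 5↦8, 6↦4, 7↦9, 8↦1, 9↦2, 10↦1]  zeros at y ∈ ∅
  x = 9: [0↦10, 1↦6, 2↦0, 3↦3, 4↦4, 5↦3, 6↦0, 7↦6, 8↦10, 9↦1, 10↦1]  zeros at y ∈ {2, 6}
  x = 10: [0↦4, 1↦1, 2↦7, 3↦0, 4↦2, 5↦2, 6↦0, 7↦7, 8↦1, 9↦4, 10↦5]  zeros at y ∈ {3, 6}
Collecting zeros: affine points = {(0, 1), (0, 9), (1, 2), (1, 9), (5, 1), (5, 3), (9, 2), (9, 6), (10, 3), (10, 6)}.
Total count |C(F_11)_aff| = 10.


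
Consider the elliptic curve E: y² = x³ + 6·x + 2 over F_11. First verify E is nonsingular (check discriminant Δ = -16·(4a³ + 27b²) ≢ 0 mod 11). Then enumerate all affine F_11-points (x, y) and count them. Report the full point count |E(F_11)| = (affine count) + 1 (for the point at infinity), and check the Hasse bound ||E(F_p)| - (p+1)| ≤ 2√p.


Affine points = {(1, 3), (1, 8), (2, 0), (3, 5), (3, 6), (5, 5), (5, 6), (6, 1), (6, 10), (8, 1), (8, 10), (9, 2), (9, 9)}; affine count = 13; |E(F_11)| = 14.

Discriminant check: Δ ∝ 4a³ + 27b² = 4·6³ + 27·2² = 4·216 + 27·4 ≡ 4 (mod 11). Nonzero ⇒ E is nonsingular.
For each x ∈ F_11, compute rhs = x³ + 6·x + 2 mod 11, then count y ∈ F_11 with y² ≡ rhs.
  x = 0: rhs = 2, matching y values: none (0 points).
  x = 1: rhs = 9, matching y values: 3, 8 (2 points).
  x = 2: rhs = 0, matching y values: 0 (1 points).
  x = 3: rhs = 3, matching y values: 5, 6 (2 points).
  x = 4: rhs = 2, matching y values: none (0 points).
  x = 5: rhs = 3, matching y values: 5, 6 (2 points).
  x = 6: rhs = 1, matching y values: 1, 10 (2 points).
  x = 7: rhs = 2, matching y values: none (0 points).
  x = 8: rhs = 1, matching y values: 1, 10 (2 points).
  x = 9: rhs = 4, matching y values: 2, 9 (2 points).
  x = 10: rhs = 6, matching y values: none (0 points).
Total affine count: 13.
Full point count |E(F_11)| = 13 + 1 = 14.
Hasse bound: |14 − (11+1)| = |2| = 2 ≤ 2√11 ≈ 6.6332 ✓.


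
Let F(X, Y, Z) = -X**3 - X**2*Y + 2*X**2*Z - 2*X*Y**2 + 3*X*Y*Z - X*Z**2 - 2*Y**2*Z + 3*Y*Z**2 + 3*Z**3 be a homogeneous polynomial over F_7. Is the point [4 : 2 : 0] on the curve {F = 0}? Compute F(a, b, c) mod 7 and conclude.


F(4,2,0) ≡ 5 (mod 7); P is NOT on the curve.

Evaluate F(4, 2, 0) term-by-term (mod 7).
  -X**3 ↦ -1·64·1·1 = -64
  -X**2*Y ↦ -1·16·2·1 = -32
  2*X**2*Z ↦ 2·16·1·0 = 0
  -2*X*Y**2 ↦ -2·4·4·1 = -32
  3*X*Y*Z ↦ 3·4·2·0 = 0
  -X*Z**2 ↦ -1·4·1·0 = 0
  -2*Y**2*Z ↦ -2·1·4·0 = 0
  3*Y*Z**2 ↦ 3·1·2·0 = 0
  3*Z**3 ↦ 3·1·1·0 = 0
Sum: F(4, 2, 0) = (-64) + (-32) + (0) + (-32) + (0) + (0) + (0) + (0) + (0) = -128.
Reducing mod 7: -128 ≡ 5 (mod 7).
Since F(a, b, c) ≡ 5 ≠ 0 (mod 7), P does NOT lie on the curve.


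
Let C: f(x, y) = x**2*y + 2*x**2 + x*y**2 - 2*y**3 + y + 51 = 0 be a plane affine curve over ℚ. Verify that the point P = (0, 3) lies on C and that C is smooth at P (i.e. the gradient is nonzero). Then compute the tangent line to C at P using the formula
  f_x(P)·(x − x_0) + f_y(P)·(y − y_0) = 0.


Tangent line at P: 9*x - 53*y + 159 = 0.

Step 1: f(0, 3) = 0, so P lies on C.
Step 2: partial derivatives
  f_x(x, y) = 2*x*y + 4*x + y**2, f_y(x, y) = x**2 + 2*x*y - 6*y**2 + 1.
  f_x(P) = 9, f_y(P) = -53 (gradient nonzero, so P is smooth).
Step 3: tangent line at P: 9·(x − 0) + -53·(y − 3) = 0.
Expanding: 9*x - 53*y + 159 = 0.


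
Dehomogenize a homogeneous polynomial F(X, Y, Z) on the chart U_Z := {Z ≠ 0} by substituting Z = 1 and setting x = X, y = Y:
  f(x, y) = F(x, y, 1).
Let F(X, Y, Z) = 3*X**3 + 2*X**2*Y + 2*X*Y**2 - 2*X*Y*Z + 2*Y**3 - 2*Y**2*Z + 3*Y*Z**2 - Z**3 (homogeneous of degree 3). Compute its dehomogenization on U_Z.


f(x, y) = 3*x**3 + 2*x**2*y + 2*x*y**2 - 2*x*y + 2*y**3 - 2*y**2 + 3*y - 1

On U_Z we set Z = 1. Each monomial c·X^i·Y^j·Z^k in F becomes c·x^i·y^j·1^k = c·x^i·y^j.
Substituting Z = 1: F(X, Y, 1) = 3*x**3 + 2*x**2*y + 2*x*y**2 - 2*x*y + 2*y**3 - 2*y**2 + 3*y - 1.
Note: deg(f) ≤ deg(F) = 3; strict inequality happens when F is divisible by Z (lost terms).


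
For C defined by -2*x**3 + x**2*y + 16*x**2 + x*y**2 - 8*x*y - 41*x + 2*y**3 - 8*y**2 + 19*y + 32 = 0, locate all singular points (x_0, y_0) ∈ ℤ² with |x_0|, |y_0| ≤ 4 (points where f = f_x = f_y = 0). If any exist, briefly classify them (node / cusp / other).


Singular points: {(3, 1)}; classification: node.

Compute partial derivatives:
  f_x = -6*x**2 + 2*x*y + 32*x + y**2 - 8*y - 41.
  f_y = x**2 + 2*x*y - 8*x + 6*y**2 - 16*y + 19.
Scan x_0 ∈ {−4, ..., 4}. For each x_0, f_y(x_0, y) is a polynomial in y; find its integer roots y ∈ {−4, ..., 4}, then test f_x and f at those candidates.
  x = -4: f_y(-4, y) = 6*y**2 - 24*y + 67; no integer root y with |y| ≤ 4.
  x = -3: f_y(-3, y) = 6*y**2 - 22*y + 52; no integer root y with |y| ≤ 4.
  x = -2: f_y(-2, y) = 6*y**2 - 20*y + 39; no integer root y with |y| ≤ 4.
  x = -1: f_y(-1, y) = 6*y**2 - 18*y + 28; no integer root y with |y| ≤ 4.
  x = 0: f_y(0, y) = 6*y**2 - 16*y + 19; no integer root y with |y| ≤ 4.
  x = 1: f_y(1, y) = 6*y**2 - 14*y + 12; no integer root y with |y| ≤ 4.
  x = 2: f_y(2, y) = 6*y**2 - 12*y + 7; no integer root y with |y| ≤ 4.
  x = 3: f_y(3, y) = 6*y**2 - 10*y + 4; vanishes at y ∈ {1}. (3, 1): f_x = 0, f = 0 — SINGULAR.
  x = 4: f_y(4, y) = 6*y**2 - 8*y + 3; no integer root y with |y| ≤ 4.
Only singular point on the grid: (3, 1).
Classify: substitute x = 3 + u, y = 1 + v and expand: f = -2*u**3 + u**2*v - u**2 + u*v**2 + 2*v**3 + v**2.
No constant or linear terms (consistent with a singular point). Quadratic part: -u**2 + v**2. Cubic part: -2*u**3 + u**2*v + u*v**2 + 2*v**3.
The quadratic part v**2 - u**2 = (v − u)(v + u) splits into two distinct linear factors, so there are two distinct tangent lines y − 1 = ±(x − 3) — this is a node (ordinary double point).
Classification: node.


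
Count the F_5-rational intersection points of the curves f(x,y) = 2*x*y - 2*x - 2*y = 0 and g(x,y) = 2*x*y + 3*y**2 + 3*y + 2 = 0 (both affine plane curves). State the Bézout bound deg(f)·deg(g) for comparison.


Common zeros: ∅; count = 0; Bézout bound = 4.

deg(f) = 2, deg(g) = 2, so Bézout bound = 4.
Scan x ∈ F_5. For each x, list the y ∈ F_5 with f(x, y) ≡ 0 and those with g(x, y) ≡ 0 (mod 5); the common zeros in that column are the intersection.
  x = 0: f ≡ 0 at y ∈ {0}; g ≡ 0 at y ∈ {2}; common: ∅.
  x = 1: f ≡ 0 at y ∈ ∅; g ≡ 0 at y ∈ {1, 4}; common: ∅.
  x = 2: f ≡ 0 at y ∈ {2}; g ≡ 0 at y ∈ {3}; common: ∅.
  x = 3: f ≡ 0 at y ∈ {4}; g ≡ 0 at y ∈ ∅; common: ∅.
  x = 4: f ≡ 0 at y ∈ {3}; g ≡ 0 at y ∈ ∅; common: ∅.
Collecting: common zeros = ∅, so the count is 0.
Comparison with the Bézout bound: 0 ≤ 4 = deg(f)·deg(g), as expected for curves with no common component (the affine F_5-count falls short of the bound because intersections may lie at infinity, over extension fields, or carry multiplicity).


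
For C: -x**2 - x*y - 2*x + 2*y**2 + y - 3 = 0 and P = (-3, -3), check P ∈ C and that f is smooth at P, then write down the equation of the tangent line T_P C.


Tangent line at P: 7*x - 8*y - 3 = 0.

Step 1: f(-3, -3) = 0, so P lies on C.
Step 2: partial derivatives
  f_x(x, y) = -2*x - y - 2, f_y(x, y) = -x + 4*y + 1.
  f_x(P) = 7, f_y(P) = -8 (gradient nonzero, so P is smooth).
Step 3: tangent line at P: 7·(x − -3) + -8·(y − -3) = 0.
Expanding: 7*x - 8*y - 3 = 0.


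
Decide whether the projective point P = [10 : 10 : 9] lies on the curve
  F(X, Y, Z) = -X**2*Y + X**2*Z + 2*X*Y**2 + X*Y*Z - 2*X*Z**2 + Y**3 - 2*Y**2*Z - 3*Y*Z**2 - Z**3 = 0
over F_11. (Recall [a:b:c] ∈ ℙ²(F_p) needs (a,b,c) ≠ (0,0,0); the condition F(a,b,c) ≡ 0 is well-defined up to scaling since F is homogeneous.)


F(10,10,9) ≡ 4 (mod 11); P is NOT on the curve.

Evaluate F(10, 10, 9) term-by-term (mod 11).
  -X**2*Y ↦ -1·100·10·1 = -1000
  X**2*Z ↦ 1·100·1·9 = 900
  2*X*Y**2 ↦ 2·10·100·1 = 2000
  X*Y*Z ↦ 1·10·10·9 = 900
  -2*X*Z**2 ↦ -2·10·1·81 = -1620
  Y**3 ↦ 1·1·1000·1 = 1000
  -2*Y**2*Z ↦ -2·1·100·9 = -1800
  -3*Y*Z**2 ↦ -3·1·10·81 = -2430
  -Z**3 ↦ -1·1·1·729 = -729
Sum: F(10, 10, 9) = (-1000) + (900) + (2000) + (900) + (-1620) + (1000) + (-1800) + (-2430) + (-729) = -2779.
Reducing mod 11: -2779 ≡ 4 (mod 11).
Since F(a, b, c) ≡ 4 ≠ 0 (mod 11), P does NOT lie on the curve.


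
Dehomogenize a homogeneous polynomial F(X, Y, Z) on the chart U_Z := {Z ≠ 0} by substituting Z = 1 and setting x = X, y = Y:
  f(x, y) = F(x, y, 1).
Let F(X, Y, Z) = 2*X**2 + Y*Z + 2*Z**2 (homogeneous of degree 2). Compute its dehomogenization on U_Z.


f(x, y) = 2*x**2 + y + 2

On U_Z we set Z = 1. Each monomial c·X^i·Y^j·Z^k in F becomes c·x^i·y^j·1^k = c·x^i·y^j.
Substituting Z = 1: F(X, Y, 1) = 2*x**2 + y + 2.
Note: deg(f) ≤ deg(F) = 2; strict inequality happens when F is divisible by Z (lost terms).


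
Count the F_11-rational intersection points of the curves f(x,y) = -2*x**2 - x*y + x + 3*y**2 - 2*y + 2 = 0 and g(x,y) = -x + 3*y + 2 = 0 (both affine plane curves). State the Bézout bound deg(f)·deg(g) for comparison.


Common zeros: ∅; count = 0; Bézout bound = 2.

deg(f) = 2, deg(g) = 1, so Bézout bound = 2.
Scan x ∈ F_11. For each x, list the y ∈ F_11 with f(x, y) ≡ 0 and those with g(x, y) ≡ 0 (mod 11); the common zeros in that column are the intersection.
  x = 0: f ≡ 0 at y ∈ ∅; g ≡ 0 at y ∈ {3}; common: ∅.
  x = 1: f ≡ 0 at y ∈ ∅; g ≡ 0 at y ∈ {7}; common: ∅.
  x = 2: f ≡ 0 at y ∈ {2, 3}; g ≡ 0 at y ∈ {0}; common: ∅.
  x = 3: f ≡ 0 at y ∈ {2, 7}; g ≡ 0 at y ∈ {4}; common: ∅.
  x = 4: f ≡ 0 at y ∈ ∅; g ≡ 0 at y ∈ {8}; common: ∅.
  x = 5: f ≡ 0 at y ∈ {7, 10}; g ≡ 0 at y ∈ {1}; common: ∅.
  x = 6: f ≡ 0 at y ∈ ∅; g ≡ 0 at y ∈ {5}; common: ∅.
  x = 7: f ≡ 0 at y ∈ {4, 10}; g ≡ 0 at y ∈ {9}; common: ∅.
  x = 8: f ≡ 0 at y ∈ {3, 4}; g ≡ 0 at y ∈ {2}; common: ∅.
  x = 9: f ≡ 0 at y ∈ ∅; g ≡ 0 at y ∈ {6}; common: ∅.
  x = 10: f ≡ 0 at y ∈ ∅; g ≡ 0 at y ∈ {10}; common: ∅.
Collecting: common zeros = ∅, so the count is 0.
Comparison with the Bézout bound: 0 ≤ 2 = deg(f)·deg(g), as expected for curves with no common component (the affine F_11-count falls short of the bound because intersections may lie at infinity, over extension fields, or carry multiplicity).


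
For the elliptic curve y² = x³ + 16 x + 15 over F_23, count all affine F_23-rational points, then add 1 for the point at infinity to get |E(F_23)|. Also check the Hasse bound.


Affine points = {(1, 3), (1, 20), (2, 3), (2, 20), (5, 6), (5, 17), (10, 5), (10, 18), (11, 2), (11, 21), (12, 7), (12, 16), (14, 4), (14, 19), (17, 5), (17, 18), (19, 5), (19, 18), (20, 3), (20, 20)}; affine count = 20; |E(F_23)| = 21.

Discriminant check: Δ ∝ 4a³ + 27b² = 4·16³ + 27·15² = 4·4096 + 27·225 ≡ 11 (mod 23). Nonzero ⇒ E is nonsingular.
For each x ∈ F_23, compute rhs = x³ + 16·x + 15 mod 23, then count y ∈ F_23 with y² ≡ rhs.
  x = 0: rhs = 15, matching y values: none (0 points).
  x = 1: rhs = 9, matching y values: 3, 20 (2 points).
  x = 2: rhs = 9, matching y values: 3, 20 (2 points).
  x = 3: rhs = 21, matching y values: none (0 points).
  x = 4: rhs = 5, matching y values: none (0 points).
  x = 5: rhs = 13, matching y values: 6, 17 (2 points).
  x = 6: rhs = 5, matching y values: none (0 points).
  x = 7: rhs = 10, matching y values: none (0 points).
  x = 8: rhs = 11, matching y values: none (0 points).
  x = 9: rhs = 14, matching y values: none (0 points).
  x = 10: rhs = 2, matching y values: 5, 18 (2 points).
  x = 11: rhs = 4, matching y values: 2, 21 (2 points).
  x = 12: rhs = 3, matching y values: 7, 16 (2 points).
  x = 13: rhs = 5, matching y values: none (0 points).
  x = 14: rhs = 16, matching y values: 4, 19 (2 points).
  x = 15: rhs = 19, matching y values: none (0 points).
  x = 16: rhs = 20, matching y values: none (0 points).
  x = 17: rhs = 2, matching y values: 5, 18 (2 points).
  x = 18: rhs = 17, matching y values: none (0 points).
  x = 19: rhs = 2, matching y values: 5, 18 (2 points).
  x = 20: rhs = 9, matching y values: 3, 20 (2 points).
  x = 21: rhs = 21, matching y values: none (0 points).
  x = 22: rhs = 21, matching y values: none (0 points).
Total affine count: 20.
Full point count |E(F_23)| = 20 + 1 = 21.
Hasse bound: |21 − (23+1)| = |-3| = 3 ≤ 2√23 ≈ 9.5917 ✓.


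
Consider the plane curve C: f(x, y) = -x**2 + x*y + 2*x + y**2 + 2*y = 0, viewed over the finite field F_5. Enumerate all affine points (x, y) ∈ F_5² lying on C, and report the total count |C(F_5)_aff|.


Affine F_5-points: {(0, 0), (0, 3), (1, 1), (2, 0), (2, 1)}; count = 5.

For each of the 25 pairs (x, y) ∈ F_5², evaluate f(x, y) mod 5. Record the zeros.
  x = 0: [0↦0, 1↦3, 2↦3, 3↦0, 4↦4]  zeros at y ∈ {0, 3}
  x = 1: [0↦1, 1↦0, 2↦1, 3↦4, 4↦4]  zeros at y ∈ {1}
  x = 2: [0↦0, 1↦0, 2↦2, 3↦1, 4↦2]  zeros at y ∈ {0, 1}
  x = 3: [0↦2, 1↦3, 2↦1, 3↦1, 4↦3]  zeros at y ∈ ∅
  x = 4: [0↦2, 1↦4, 2↦3, 3↦4, 4↦2]  zeros at y ∈ ∅
Collecting zeros: affine points = {(0, 0), (0, 3), (1, 1), (2, 0), (2, 1)}.
Total count |C(F_5)_aff| = 5.


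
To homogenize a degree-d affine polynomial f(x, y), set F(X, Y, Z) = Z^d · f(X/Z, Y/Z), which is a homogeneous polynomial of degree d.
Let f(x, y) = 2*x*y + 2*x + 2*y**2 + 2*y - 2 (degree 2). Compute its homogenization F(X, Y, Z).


F(X, Y, Z) = 2*X*Y + 2*X*Z + 2*Y**2 + 2*Y*Z - 2*Z**2

deg(f) = 2.
Substitute x = X/Z, y = Y/Z into f, then multiply by Z^2.
  monomial 2·x^1·y^1 ↦ 2·X^1·Y^1·Z^0.
  monomial 2·x^1·y^0 ↦ 2·X^1·Y^0·Z^1.
  monomial 2·x^0·y^2 ↦ 2·X^0·Y^2·Z^0.
  monomial 2·x^0·y^1 ↦ 2·X^0·Y^1·Z^1.
  monomial -2·x^0·y^0 ↦ -2·X^0·Y^0·Z^2.
Collecting: F(X, Y, Z) = 2*X*Y + 2*X*Z + 2*Y**2 + 2*Y*Z - 2*Z**2.


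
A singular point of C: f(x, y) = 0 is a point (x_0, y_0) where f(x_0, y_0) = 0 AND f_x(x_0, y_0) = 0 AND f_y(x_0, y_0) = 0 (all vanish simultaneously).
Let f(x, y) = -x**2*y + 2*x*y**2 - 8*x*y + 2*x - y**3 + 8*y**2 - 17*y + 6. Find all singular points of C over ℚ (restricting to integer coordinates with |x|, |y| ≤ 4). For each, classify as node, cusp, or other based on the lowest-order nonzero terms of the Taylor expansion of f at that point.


Singular points: {(-2, 1)}; classification: node.

Compute partial derivatives:
  f_x = -2*x*y + 2*y**2 - 8*y + 2.
  f_y = -x**2 + 4*x*y - 8*x - 3*y**2 + 16*y - 17.
Scan x_0 ∈ {−4, ..., 4}. For each x_0, f_y(x_0, y) is a polynomial in y; find its integer roots y ∈ {−4, ..., 4}, then test f_x and f at those candidates.
  x = -4: f_y(-4, y) = -3*y**2 - 1; no integer root y with |y| ≤ 4.
  x = -3: f_y(-3, y) = -3*y**2 + 4*y - 2; no integer root y with |y| ≤ 4.
  x = -2: f_y(-2, y) = -3*y**2 + 8*y - 5; vanishes at y ∈ {1}. (-2, 1): f_x = 0, f = 0 — SINGULAR.
  x = -1: f_y(-1, y) = -3*y**2 + 12*y - 10; no integer root y with |y| ≤ 4.
  x = 0: f_y(0, y) = -3*y**2 + 16*y - 17; no integer root y with |y| ≤ 4.
  x = 1: f_y(1, y) = -3*y**2 + 20*y - 26; no integer root y with |y| ≤ 4.
  x = 2: f_y(2, y) = -3*y**2 + 24*y - 37; no integer root y with |y| ≤ 4.
  x = 3: f_y(3, y) = -3*y**2 + 28*y - 50; no integer root y with |y| ≤ 4.
  x = 4: f_y(4, y) = -3*y**2 + 32*y - 65; no integer root y with |y| ≤ 4.
Only singular point on the grid: (-2, 1).
Classify: substitute x = -2 + u, y = 1 + v and expand: f = -u**2*v - u**2 + 2*u*v**2 - v**3 + v**2.
No constant or linear terms (consistent with a singular point). Quadratic part: -u**2 + v**2. Cubic part: -u**2*v + 2*u*v**2 - v**3.
The quadratic part v**2 - u**2 = (v − u)(v + u) splits into two distinct linear factors, so there are two distinct tangent lines y − 1 = ±(x − -2) — this is a node (ordinary double point).
Classification: node.


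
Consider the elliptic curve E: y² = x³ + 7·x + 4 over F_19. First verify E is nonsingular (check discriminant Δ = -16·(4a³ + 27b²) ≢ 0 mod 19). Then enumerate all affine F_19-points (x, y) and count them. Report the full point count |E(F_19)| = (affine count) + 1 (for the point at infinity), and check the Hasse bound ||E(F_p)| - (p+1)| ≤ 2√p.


Affine points = {(0, 2), (0, 17), (2, 8), (2, 11), (4, 1), (4, 18), (7, 4), (7, 15), (9, 6), (9, 13), (11, 5), (11, 14), (12, 7), (12, 12), (15, 8), (15, 11), (17, 1), (17, 18)}; affine count = 18; |E(F_19)| = 19.

Discriminant check: Δ ∝ 4a³ + 27b² = 4·7³ + 27·4² = 4·343 + 27·16 ≡ 18 (mod 19). Nonzero ⇒ E is nonsingular.
For each x ∈ F_19, compute rhs = x³ + 7·x + 4 mod 19, then count y ∈ F_19 with y² ≡ rhs.
  x = 0: rhs = 4, matching y values: 2, 17 (2 points).
  x = 1: rhs = 12, matching y values: none (0 points).
  x = 2: rhs = 7, matching y values: 8, 11 (2 points).
  x = 3: rhs = 14, matching y values: none (0 points).
  x = 4: rhs = 1, matching y values: 1, 18 (2 points).
  x = 5: rhs = 12, matching y values: none (0 points).
  x = 6: rhs = 15, matching y values: none (0 points).
  x = 7: rhs = 16, matching y values: 4, 15 (2 points).
  x = 8: rhs = 2, matching y values: none (0 points).
  x = 9: rhs = 17, matching y values: 6, 13 (2 points).
  x = 10: rhs = 10, matching y values: none (0 points).
  x = 11: rhs = 6, matching y values: 5, 14 (2 points).
  x = 12: rhs = 11, matching y values: 7, 12 (2 points).
  x = 13: rhs = 12, matching y values: none (0 points).
  x = 14: rhs = 15, matching y values: none (0 points).
  x = 15: rhs = 7, matching y values: 8, 11 (2 points).
  x = 16: rhs = 13, matching y values: none (0 points).
  x = 17: rhs = 1, matching y values: 1, 18 (2 points).
  x = 18: rhs = 15, matching y values: none (0 points).
Total affine count: 18.
Full point count |E(F_19)| = 18 + 1 = 19.
Hasse bound: |19 − (19+1)| = |-1| = 1 ≤ 2√19 ≈ 8.7178 ✓.


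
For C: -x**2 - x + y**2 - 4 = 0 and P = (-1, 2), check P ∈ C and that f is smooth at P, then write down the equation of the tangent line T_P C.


Tangent line at P: x + 4*y - 7 = 0.

Step 1: f(-1, 2) = 0, so P lies on C.
Step 2: partial derivatives
  f_x(x, y) = -2*x - 1, f_y(x, y) = 2*y.
  f_x(P) = 1, f_y(P) = 4 (gradient nonzero, so P is smooth).
Step 3: tangent line at P: 1·(x − -1) + 4·(y − 2) = 0.
Expanding: x + 4*y - 7 = 0.


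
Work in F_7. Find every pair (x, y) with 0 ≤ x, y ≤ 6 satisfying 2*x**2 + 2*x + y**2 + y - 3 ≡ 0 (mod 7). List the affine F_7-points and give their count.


Affine F_7-points: {(1, 2), (1, 4), (2, 3), (3, 0), (3, 6), (4, 3), (5, 2), (5, 4)}; count = 8.

For each of the 49 pairs (x, y) ∈ F_7², evaluate f(x, y) mod 7. Record the zeros.
  x = 0: [0↦4, 1↦6, 2↦3, 3↦2, 4↦3, 5↦6, 6↦4]  zeros at y ∈ ∅
  x = 1: [0↦1, 1↦3, 2↦0, 3↦6, 4↦0, 5↦3, 6↦1]  zeros at y ∈ {2, 4}
  x = 2: [0↦2, 1↦4, 2↦1, 3↦0, 4↦1, 5↦4, 6↦2]  zeros at y ∈ {3}
  x = 3: [0↦0, 1↦2, 2↦6, 3↦5, 4↦6, 5↦2, 6↦0]  zeros at y ∈ {0, 6}
  x = 4: [0↦2, 1↦4, 2↦1, 3↦0, 4↦1, 5↦4, 6↦2]  zeros at y ∈ {3}
  x = 5: [0↦1, 1↦3, 2↦0, 3↦6, 4↦0, 5↦3, 6↦1]  zeros at y ∈ {2, 4}
  x = 6: [0↦4, 1↦6, 2↦3, 3↦2, 4↦3, 5↦6, 6↦4]  zeros at y ∈ ∅
Collecting zeros: affine points = {(1, 2), (1, 4), (2, 3), (3, 0), (3, 6), (4, 3), (5, 2), (5, 4)}.
Total count |C(F_7)_aff| = 8.


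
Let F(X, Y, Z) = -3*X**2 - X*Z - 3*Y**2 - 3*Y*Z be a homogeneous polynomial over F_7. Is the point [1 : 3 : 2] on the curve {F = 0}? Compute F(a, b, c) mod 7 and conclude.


F(1,3,2) ≡ 6 (mod 7); P is NOT on the curve.

Evaluate F(1, 3, 2) term-by-term (mod 7).
  -3*X**2 ↦ -3·1·1·1 = -3
  -X*Z ↦ -1·1·1·2 = -2
  -3*Y**2 ↦ -3·1·9·1 = -27
  -3*Y*Z ↦ -3·1·3·2 = -18
Sum: F(1, 3, 2) = (-3) + (-2) + (-27) + (-18) = -50.
Reducing mod 7: -50 ≡ 6 (mod 7).
Since F(a, b, c) ≡ 6 ≠ 0 (mod 7), P does NOT lie on the curve.


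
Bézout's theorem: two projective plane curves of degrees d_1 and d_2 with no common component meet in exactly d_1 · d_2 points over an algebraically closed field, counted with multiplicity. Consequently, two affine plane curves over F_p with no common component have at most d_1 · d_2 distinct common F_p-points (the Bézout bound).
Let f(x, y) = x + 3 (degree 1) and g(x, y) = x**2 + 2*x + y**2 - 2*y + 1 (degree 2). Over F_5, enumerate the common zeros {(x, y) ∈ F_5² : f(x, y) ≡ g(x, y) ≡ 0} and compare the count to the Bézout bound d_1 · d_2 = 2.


Common zeros: ∅; count = 0; Bézout bound = 2.

deg(f) = 1, deg(g) = 2, so Bézout bound = 2.
Scan x ∈ F_5. For each x, list the y ∈ F_5 with f(x, y) ≡ 0 and those with g(x, y) ≡ 0 (mod 5); the common zeros in that column are the intersection.
  x = 0: f ≡ 0 at y ∈ ∅; g ≡ 0 at y ∈ {1}; common: ∅.
  x = 1: f ≡ 0 at y ∈ ∅; g ≡ 0 at y ∈ ∅; common: ∅.
  x = 2: f ≡ 0 at y ∈ {0, 1, 2, 3, 4}; g ≡ 0 at y ∈ ∅; common: ∅.
  x = 3: f ≡ 0 at y ∈ ∅; g ≡ 0 at y ∈ {1}; common: ∅.
  x = 4: f ≡ 0 at y ∈ ∅; g ≡ 0 at y ∈ {0, 2}; common: ∅.
Collecting: common zeros = ∅, so the count is 0.
Comparison with the Bézout bound: 0 ≤ 2 = deg(f)·deg(g), as expected for curves with no common component (the affine F_5-count falls short of the bound because intersections may lie at infinity, over extension fields, or carry multiplicity).


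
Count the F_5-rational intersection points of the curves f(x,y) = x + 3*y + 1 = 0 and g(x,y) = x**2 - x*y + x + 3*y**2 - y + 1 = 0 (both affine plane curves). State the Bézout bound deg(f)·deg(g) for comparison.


Common zeros: {(0, 3)}; count = 1; Bézout bound = 2.

deg(f) = 1, deg(g) = 2, so Bézout bound = 2.
Scan x ∈ F_5. For each x, list the y ∈ F_5 with f(x, y) ≡ 0 and those with g(x, y) ≡ 0 (mod 5); the common zeros in that column are the intersection.
  x = 0: f ≡ 0 at y ∈ {3}; g ≡ 0 at y ∈ {3, 4}; common: {3}.
  x = 1: f ≡ 0 at y ∈ {1}; g ≡ 0 at y ∈ ∅; common: ∅.
  x = 2: f ≡ 0 at y ∈ {4}; g ≡ 0 at y ∈ {3}; common: ∅.
  x = 3: f ≡ 0 at y ∈ {2}; g ≡ 0 at y ∈ {4}; common: ∅.
  x = 4: f ≡ 0 at y ∈ {0}; g ≡ 0 at y ∈ ∅; common: ∅.
Collecting: common zeros = {(0, 3)}, so the count is 1.
Comparison with the Bézout bound: 1 ≤ 2 = deg(f)·deg(g), as expected for curves with no common component (the affine F_5-count falls short of the bound because intersections may lie at infinity, over extension fields, or carry multiplicity).


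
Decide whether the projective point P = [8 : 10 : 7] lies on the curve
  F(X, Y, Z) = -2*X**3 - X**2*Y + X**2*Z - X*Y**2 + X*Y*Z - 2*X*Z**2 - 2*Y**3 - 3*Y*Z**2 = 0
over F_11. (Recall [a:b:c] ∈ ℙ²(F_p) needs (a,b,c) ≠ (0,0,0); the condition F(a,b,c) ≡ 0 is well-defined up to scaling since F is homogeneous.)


F(8,10,7) ≡ 10 (mod 11); P is NOT on the curve.

Evaluate F(8, 10, 7) term-by-term (mod 11).
  -2*X**3 ↦ -2·512·1·1 = -1024
  -X**2*Y ↦ -1·64·10·1 = -640
  X**2*Z ↦ 1·64·1·7 = 448
  -X*Y**2 ↦ -1·8·100·1 = -800
  X*Y*Z ↦ 1·8·10·7 = 560
  -2*X*Z**2 ↦ -2·8·1·49 = -784
  -2*Y**3 ↦ -2·1·1000·1 = -2000
  -3*Y*Z**2 ↦ -3·1·10·49 = -1470
Sum: F(8, 10, 7) = (-1024) + (-640) + (448) + (-800) + (560) + (-784) + (-2000) + (-1470) = -5710.
Reducing mod 11: -5710 ≡ 10 (mod 11).
Since F(a, b, c) ≡ 10 ≠ 0 (mod 11), P does NOT lie on the curve.


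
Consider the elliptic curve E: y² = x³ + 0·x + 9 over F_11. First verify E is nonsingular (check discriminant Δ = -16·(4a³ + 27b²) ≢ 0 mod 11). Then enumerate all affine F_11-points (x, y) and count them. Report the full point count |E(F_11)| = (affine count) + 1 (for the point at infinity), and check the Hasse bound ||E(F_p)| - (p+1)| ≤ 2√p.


Affine points = {(0, 3), (0, 8), (3, 5), (3, 6), (6, 4), (6, 7), (7, 0), (8, 2), (8, 9), (9, 1), (9, 10)}; affine count = 11; |E(F_11)| = 12.

Discriminant check: Δ ∝ 4a³ + 27b² = 4·0³ + 27·9² = 4·0 + 27·81 ≡ 9 (mod 11). Nonzero ⇒ E is nonsingular.
For each x ∈ F_11, compute rhs = x³ + 0·x + 9 mod 11, then count y ∈ F_11 with y² ≡ rhs.
  x = 0: rhs = 9, matching y values: 3, 8 (2 points).
  x = 1: rhs = 10, matching y values: none (0 points).
  x = 2: rhs = 6, matching y values: none (0 points).
  x = 3: rhs = 3, matching y values: 5, 6 (2 points).
  x = 4: rhs = 7, matching y values: none (0 points).
  x = 5: rhs = 2, matching y values: none (0 points).
  x = 6: rhs = 5, matching y values: 4, 7 (2 points).
  x = 7: rhs = 0, matching y values: 0 (1 points).
  x = 8: rhs = 4, matching y values: 2, 9 (2 points).
  x = 9: rhs = 1, matching y values: 1, 10 (2 points).
  x = 10: rhs = 8, matching y values: none (0 points).
Total affine count: 11.
Full point count |E(F_11)| = 11 + 1 = 12.
Hasse bound: |12 − (11+1)| = |0| = 0 ≤ 2√11 ≈ 6.6332 ✓.


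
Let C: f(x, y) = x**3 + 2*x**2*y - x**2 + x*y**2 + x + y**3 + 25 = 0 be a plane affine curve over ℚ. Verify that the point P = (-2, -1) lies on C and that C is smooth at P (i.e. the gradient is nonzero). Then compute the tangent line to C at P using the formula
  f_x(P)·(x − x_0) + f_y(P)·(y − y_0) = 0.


Tangent line at P: 26*x + 15*y + 67 = 0.

Step 1: f(-2, -1) = 0, so P lies on C.
Step 2: partial derivatives
  f_x(x, y) = 3*x**2 + 4*x*y - 2*x + y**2 + 1, f_y(x, y) = 2*x**2 + 2*x*y + 3*y**2.
  f_x(P) = 26, f_y(P) = 15 (gradient nonzero, so P is smooth).
Step 3: tangent line at P: 26·(x − -2) + 15·(y − -1) = 0.
Expanding: 26*x + 15*y + 67 = 0.


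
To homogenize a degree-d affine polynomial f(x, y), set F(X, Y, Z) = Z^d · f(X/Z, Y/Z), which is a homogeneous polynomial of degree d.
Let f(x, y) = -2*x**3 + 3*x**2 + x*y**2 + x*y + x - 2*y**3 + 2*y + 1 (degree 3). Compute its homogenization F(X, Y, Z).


F(X, Y, Z) = -2*X**3 + 3*X**2*Z + X*Y**2 + X*Y*Z + X*Z**2 - 2*Y**3 + 2*Y*Z**2 + Z**3

deg(f) = 3.
Substitute x = X/Z, y = Y/Z into f, then multiply by Z^3.
  monomial -2·x^3·y^0 ↦ -2·X^3·Y^0·Z^0.
  monomial 3·x^2·y^0 ↦ 3·X^2·Y^0·Z^1.
  monomial 1·x^1·y^2 ↦ 1·X^1·Y^2·Z^0.
  monomial 1·x^1·y^1 ↦ 1·X^1·Y^1·Z^1.
  monomial 1·x^1·y^0 ↦ 1·X^1·Y^0·Z^2.
  monomial -2·x^0·y^3 ↦ -2·X^0·Y^3·Z^0.
  monomial 2·x^0·y^1 ↦ 2·X^0·Y^1·Z^2.
  monomial 1·x^0·y^0 ↦ 1·X^0·Y^0·Z^3.
Collecting: F(X, Y, Z) = -2*X**3 + 3*X**2*Z + X*Y**2 + X*Y*Z + X*Z**2 - 2*Y**3 + 2*Y*Z**2 + Z**3.


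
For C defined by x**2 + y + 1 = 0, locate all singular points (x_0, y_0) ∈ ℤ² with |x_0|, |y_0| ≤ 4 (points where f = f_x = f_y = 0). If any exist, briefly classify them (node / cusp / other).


No singular points in the scanned grid; C is smooth there.

Compute partial derivatives:
  f_x = 2*x.
  f_y = 1.
f_y = 1 is a nonzero constant, so f_y never vanishes: no point (x, y) can satisfy f = f_x = f_y = 0. In particular no (x, y) ∈ {−4, ..., 4}² is singular; the curve is smooth.


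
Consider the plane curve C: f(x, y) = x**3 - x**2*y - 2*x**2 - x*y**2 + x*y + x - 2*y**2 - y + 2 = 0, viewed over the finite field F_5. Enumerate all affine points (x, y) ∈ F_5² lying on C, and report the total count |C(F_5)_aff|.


Affine F_5-points: {(1, 4), (3, 2), (4, 3), (4, 4)}; count = 4.

For each of the 25 pairs (x, y) ∈ F_5², evaluate f(x, y) mod 5. Record the zeros.
  x = 0: [0↦2, 1↦4, 2↦2, 3↦1, 4↦1]  zeros at y ∈ ∅
  x = 1: [0↦2, 1↦3, 2↦3, 3↦2, 4↦0]  zeros at y ∈ {4}
  x = 2: [0↦4, 1↦2, 2↦2, 3↦4, 4↦3]  zeros at y ∈ ∅
  x = 3: [0↦4, 1↦2, 2↦0, 3↦3, 4↦1]  zeros at y ∈ {2}
  x = 4: [0↦3, 1↦4, 2↦3, 3↦0, 4↦0]  zeros at y ∈ {3, 4}
Collecting zeros: affine points = {(1, 4), (3, 2), (4, 3), (4, 4)}.
Total count |C(F_5)_aff| = 4.


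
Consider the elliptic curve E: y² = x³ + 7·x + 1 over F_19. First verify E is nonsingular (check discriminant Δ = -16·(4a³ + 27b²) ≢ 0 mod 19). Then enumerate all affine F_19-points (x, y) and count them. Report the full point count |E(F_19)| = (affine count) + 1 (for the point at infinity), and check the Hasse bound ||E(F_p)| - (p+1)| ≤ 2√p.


Affine points = {(0, 1), (0, 18), (1, 3), (1, 16), (2, 2), (2, 17), (3, 7), (3, 12), (4, 6), (4, 13), (5, 3), (5, 16), (10, 8), (10, 11), (13, 3), (13, 16), (15, 2), (15, 17), (17, 6), (17, 13)}; affine count = 20; |E(F_19)| = 21.

Discriminant check: Δ ∝ 4a³ + 27b² = 4·7³ + 27·1² = 4·343 + 27·1 ≡ 12 (mod 19). Nonzero ⇒ E is nonsingular.
For each x ∈ F_19, compute rhs = x³ + 7·x + 1 mod 19, then count y ∈ F_19 with y² ≡ rhs.
  x = 0: rhs = 1, matching y values: 1, 18 (2 points).
  x = 1: rhs = 9, matching y values: 3, 16 (2 points).
  x = 2: rhs = 4, matching y values: 2, 17 (2 points).
  x = 3: rhs = 11, matching y values: 7, 12 (2 points).
  x = 4: rhs = 17, matching y values: 6, 13 (2 points).
  x = 5: rhs = 9, matching y values: 3, 16 (2 points).
  x = 6: rhs = 12, matching y values: none (0 points).
  x = 7: rhs = 13, matching y values: none (0 points).
  x = 8: rhs = 18, matching y values: none (0 points).
  x = 9: rhs = 14, matching y values: none (0 points).
  x = 10: rhs = 7, matching y values: 8, 11 (2 points).
  x = 11: rhs = 3, matching y values: none (0 points).
  x = 12: rhs = 8, matching y values: none (0 points).
  x = 13: rhs = 9, matching y values: 3, 16 (2 points).
  x = 14: rhs = 12, matching y values: none (0 points).
  x = 15: rhs = 4, matching y values: 2, 17 (2 points).
  x = 16: rhs = 10, matching y values: none (0 points).
  x = 17: rhs = 17, matching y values: 6, 13 (2 points).
  x = 18: rhs = 12, matching y values: none (0 points).
Total affine count: 20.
Full point count |E(F_19)| = 20 + 1 = 21.
Hasse bound: |21 − (19+1)| = |1| = 1 ≤ 2√19 ≈ 8.7178 ✓.


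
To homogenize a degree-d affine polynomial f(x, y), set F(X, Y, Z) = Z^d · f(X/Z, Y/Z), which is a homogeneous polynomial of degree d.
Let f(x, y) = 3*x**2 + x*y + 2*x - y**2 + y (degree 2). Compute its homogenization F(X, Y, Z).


F(X, Y, Z) = 3*X**2 + X*Y + 2*X*Z - Y**2 + Y*Z

deg(f) = 2.
Substitute x = X/Z, y = Y/Z into f, then multiply by Z^2.
  monomial 3·x^2·y^0 ↦ 3·X^2·Y^0·Z^0.
  monomial 1·x^1·y^1 ↦ 1·X^1·Y^1·Z^0.
  monomial 2·x^1·y^0 ↦ 2·X^1·Y^0·Z^1.
  monomial -1·x^0·y^2 ↦ -1·X^0·Y^2·Z^0.
  monomial 1·x^0·y^1 ↦ 1·X^0·Y^1·Z^1.
Collecting: F(X, Y, Z) = 3*X**2 + X*Y + 2*X*Z - Y**2 + Y*Z.


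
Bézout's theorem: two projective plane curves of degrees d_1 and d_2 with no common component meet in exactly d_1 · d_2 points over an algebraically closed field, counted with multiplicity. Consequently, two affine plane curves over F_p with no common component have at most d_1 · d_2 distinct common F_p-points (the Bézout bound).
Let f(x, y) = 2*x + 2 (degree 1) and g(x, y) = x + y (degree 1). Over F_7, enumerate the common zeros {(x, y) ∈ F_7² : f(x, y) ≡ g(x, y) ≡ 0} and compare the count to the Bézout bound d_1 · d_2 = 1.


Common zeros: {(6, 1)}; count = 1; Bézout bound = 1.

deg(f) = 1, deg(g) = 1, so Bézout bound = 1.
Scan x ∈ F_7. For each x, list the y ∈ F_7 with f(x, y) ≡ 0 and those with g(x, y) ≡ 0 (mod 7); the common zeros in that column are the intersection.
  x = 0: f ≡ 0 at y ∈ ∅; g ≡ 0 at y ∈ {0}; common: ∅.
  x = 1: f ≡ 0 at y ∈ ∅; g ≡ 0 at y ∈ {6}; common: ∅.
  x = 2: f ≡ 0 at y ∈ ∅; g ≡ 0 at y ∈ {5}; common: ∅.
  x = 3: f ≡ 0 at y ∈ ∅; g ≡ 0 at y ∈ {4}; common: ∅.
  x = 4: f ≡ 0 at y ∈ ∅; g ≡ 0 at y ∈ {3}; common: ∅.
  x = 5: f ≡ 0 at y ∈ ∅; g ≡ 0 at y ∈ {2}; common: ∅.
  x = 6: f ≡ 0 at y ∈ {0, 1, 2, 3, 4, 5, 6}; g ≡ 0 at y ∈ {1}; common: {1}.
Collecting: common zeros = {(6, 1)}, so the count is 1.
Comparison with the Bézout bound: 1 ≤ 1 = deg(f)·deg(g), as expected for curves with no common component (the bound is attained).


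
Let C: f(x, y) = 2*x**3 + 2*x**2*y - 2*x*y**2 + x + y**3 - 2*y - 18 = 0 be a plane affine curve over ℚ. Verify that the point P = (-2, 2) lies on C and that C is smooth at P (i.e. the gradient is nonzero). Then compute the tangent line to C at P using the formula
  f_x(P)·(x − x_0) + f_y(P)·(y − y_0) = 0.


Tangent line at P: x + 34*y - 66 = 0.

Step 1: f(-2, 2) = 0, so P lies on C.
Step 2: partial derivatives
  f_x(x, y) = 6*x**2 + 4*x*y - 2*y**2 + 1, f_y(x, y) = 2*x**2 - 4*x*y + 3*y**2 - 2.
  f_x(P) = 1, f_y(P) = 34 (gradient nonzero, so P is smooth).
Step 3: tangent line at P: 1·(x − -2) + 34·(y − 2) = 0.
Expanding: x + 34*y - 66 = 0.


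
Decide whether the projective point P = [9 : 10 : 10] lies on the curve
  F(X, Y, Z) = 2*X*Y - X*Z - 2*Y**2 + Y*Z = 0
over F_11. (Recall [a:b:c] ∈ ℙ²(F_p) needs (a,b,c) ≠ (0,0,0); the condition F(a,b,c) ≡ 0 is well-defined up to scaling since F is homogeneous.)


F(9,10,10) ≡ 1 (mod 11); P is NOT on the curve.

Evaluate F(9, 10, 10) term-by-term (mod 11).
  2*X*Y ↦ 2·9·10·1 = 180
  -X*Z ↦ -1·9·1·10 = -90
  -2*Y**2 ↦ -2·1·100·1 = -200
  Y*Z ↦ 1·1·10·10 = 100
Sum: F(9, 10, 10) = (180) + (-90) + (-200) + (100) = -10.
Reducing mod 11: -10 ≡ 1 (mod 11).
Since F(a, b, c) ≡ 1 ≠ 0 (mod 11), P does NOT lie on the curve.


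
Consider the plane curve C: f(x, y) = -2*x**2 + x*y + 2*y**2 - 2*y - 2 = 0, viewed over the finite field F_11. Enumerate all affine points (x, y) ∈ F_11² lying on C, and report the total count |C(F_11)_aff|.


Affine F_11-points: {(0, 4), (0, 8), (1, 3), (2, 4), (2, 7), (4, 2), (4, 8), (6, 3), (6, 6), (7, 7), (8, 2), (8, 6)}; count = 12.

For each of the 121 pairs (x, y) ∈ F_11², evaluate f(x, y) mod 11. Record the zeros.
  x = 0: [0↦9, 1↦9, 2↦2, 3↦10, 4↦0, 5↦5, 6↦3, 7↦5, 8↦0, 9↦10, 10↦2]  zeros at y ∈ {4, 8}
  x = 1: [0↦7, 1↦8, 2↦2, 3↦0, 4↦2, 5↦8, 6↦7, 7↦10, 8↦6, 9↦6, 10↦10]  zeros at y ∈ {3}
  x = 2: [0↦1, 1↦3, 2↦9, 3↦8, 4↦0, 5↦7, 6↦7, 7↦0, 8↦8, 9↦9, 10↦3]  zeros at y ∈ {4, 7}
  x = 3: [0↦2, 1↦5, 2↦1, 3↦1, 4↦5, 5↦2, 6↦3, 7↦8, 8↦6, 9↦8, 10↦3]  zeros at y ∈ ∅
  x = 4: [0↦10, 1↦3, 2↦0, 3↦1, 4↦6, 5↦4, 6↦6, 7↦1, 8↦0, 9↦3, 10↦10]  zeros at y ∈ {2, 8}
  x = 5: [0↦3, 1↦8, 2↦6, 3↦8, 4↦3, 5↦2, 6↦5, 7↦1, 8↦1, 9↦5, 10↦2]  zeros at y ∈ ∅
  x = 6: [0↦3, 1↦9, 2↦8, 3↦0, 4↦7, 5↦7, 6↦0, 7↦8, 8↦9, 9↦3, 10↦1]  zeros at y ∈ {3, 6}
  x = 7: [0↦10, 1↦6, 2↦6, 3↦10, 4↦7, 5↦8, 6↦2, 7↦0, 8↦2, 9↦8, 10↦7]  zeros at y ∈ {7}
  x = 8: [0↦2, 1↦10, 2↦0, 3↦5, 4↦3, 5↦5, 6↦0, 7↦10, 8↦2, 9↦9, 10↦9]  zeros at y ∈ {2, 6}
  x = 9: [0↦1, 1↦10, 2↦1, 3↦7, 4↦6, 5↦9, 6↦5, 7↦5, 8↦9, 9↦6, 10↦7]  zeros at y ∈ ∅
  x = 10: [0↦7, 1↦6, 2↦9, 3↦5, 4↦5, 5↦9, 6↦6, 7↦7, 8↦1, 9↦10, 10↦1]  zeros at y ∈ ∅
Collecting zeros: affine points = {(0, 4), (0, 8), (1, 3), (2, 4), (2, 7), (4, 2), (4, 8), (6, 3), (6, 6), (7, 7), (8, 2), (8, 6)}.
Total count |C(F_11)_aff| = 12.


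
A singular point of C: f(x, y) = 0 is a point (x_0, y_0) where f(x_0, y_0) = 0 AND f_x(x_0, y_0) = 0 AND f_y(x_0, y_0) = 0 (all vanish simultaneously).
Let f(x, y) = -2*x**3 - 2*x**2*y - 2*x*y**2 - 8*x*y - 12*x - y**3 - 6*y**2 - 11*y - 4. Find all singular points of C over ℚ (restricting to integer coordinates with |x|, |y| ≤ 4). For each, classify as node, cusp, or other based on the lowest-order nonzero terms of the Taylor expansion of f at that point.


Singular points: {(1, -3)}; classification: cusp.

Compute partial derivatives:
  f_x = -6*x**2 - 4*x*y - 2*y**2 - 8*y - 12.
  f_y = -2*x**2 - 4*x*y - 8*x - 3*y**2 - 12*y - 11.
Scan x_0 ∈ {−4, ..., 4}. For each x_0, f_y(x_0, y) is a polynomial in y; find its integer roots y ∈ {−4, ..., 4}, then test f_x and f at those candidates.
  x = -4: f_y(-4, y) = -3*y**2 + 4*y - 11; no integer root y with |y| ≤ 4.
  x = -3: f_y(-3, y) = -3*y**2 - 5; no integer root y with |y| ≤ 4.
  x = -2: f_y(-2, y) = -3*y**2 - 4*y - 3; no integer root y with |y| ≤ 4.
  x = -1: f_y(-1, y) = -3*y**2 - 8*y - 5; vanishes at y ∈ {-1}. (-1, -1): f_x = -16 ≠ 0.
  x = 0: f_y(0, y) = -3*y**2 - 12*y - 11; no integer root y with |y| ≤ 4.
  x = 1: f_y(1, y) = -3*y**2 - 16*y - 21; vanishes at y ∈ {-3}. (1, -3): f_x = 0, f = 0 — SINGULAR.
  x = 2: f_y(2, y) = -3*y**2 - 20*y - 35; no integer root y with |y| ≤ 4.
  x = 3: f_y(3, y) = -3*y**2 - 24*y - 53; no integer root y with |y| ≤ 4.
  x = 4: f_y(4, y) = -3*y**2 - 28*y - 75; no integer root y with |y| ≤ 4.
Only singular point on the grid: (1, -3).
Classify: substitute x = 1 + u, y = -3 + v and expand: f = -2*u**3 - 2*u**2*v - 2*u*v**2 - v**3 + v**2.
No constant or linear terms (consistent with a singular point). Quadratic part: v**2. Cubic part: -2*u**3 - 2*u**2*v - 2*u*v**2 - v**3.
The quadratic part v**2 is a perfect square, so there is a single (double) tangent line v = 0, i.e. y = -3. Restricting the cubic part to that line (v = 0) leaves -2*u**3 ≠ 0, so f is not divisible by v and the branch is v² ≈ 2*u**3 to lowest order — this is a cusp.
Classification: cusp.


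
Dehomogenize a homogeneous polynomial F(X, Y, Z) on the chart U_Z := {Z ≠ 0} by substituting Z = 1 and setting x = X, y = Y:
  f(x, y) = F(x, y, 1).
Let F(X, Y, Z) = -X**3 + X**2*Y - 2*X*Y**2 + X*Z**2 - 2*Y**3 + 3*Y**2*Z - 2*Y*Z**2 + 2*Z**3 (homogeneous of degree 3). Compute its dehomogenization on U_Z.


f(x, y) = -x**3 + x**2*y - 2*x*y**2 + x - 2*y**3 + 3*y**2 - 2*y + 2

On U_Z we set Z = 1. Each monomial c·X^i·Y^j·Z^k in F becomes c·x^i·y^j·1^k = c·x^i·y^j.
Substituting Z = 1: F(X, Y, 1) = -x**3 + x**2*y - 2*x*y**2 + x - 2*y**3 + 3*y**2 - 2*y + 2.
Note: deg(f) ≤ deg(F) = 3; strict inequality happens when F is divisible by Z (lost terms).


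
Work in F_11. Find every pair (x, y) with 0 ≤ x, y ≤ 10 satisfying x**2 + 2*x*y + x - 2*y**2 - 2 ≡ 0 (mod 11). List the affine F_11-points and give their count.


Affine F_11-points: {(1, 0), (1, 1), (2, 6), (2, 7), (5, 7), (5, 9), (7, 1), (7, 6), (9, 0), (9, 9)}; count = 10.

For each of the 121 pairs (x, y) ∈ F_11², evaluate f(x, y) mod 11. Record the zeros.
  x = 0: [0↦9, 1↦7, 2↦1, 3↦2, 4↦10, 5↦3, 6↦3, 7↦10, 8↦2, 9↦1, 10↦7]  zeros at y ∈ ∅
  x = 1: [0↦0, 1↦0, 2↦7, 3↦10, 4↦9, 5↦4, 6↦6, 7↦4, 8↦9, 9↦10, 10↦7]  zeros at y ∈ {0, 1}
  x = 2: [0↦4, 1↦6, 2↦4, 3↦9, 4↦10, 5↦7, 6↦0, 7↦0, 8↦7, 9↦10, 10↦9]  zeros at y ∈ {6, 7}
  x = 3: [0↦10, 1↦3, 2↦3, 3↦10, 4↦2, 5↦1, 6↦7, 7↦9, 8↦7, 9↦1, 10↦2]  zeros at y ∈ ∅
  x = 4: [0↦7, 1↦2, 2↦4, 3↦2, 4↦7, 5↦8, 6↦5, 7↦9, 8↦9, 9↦5, 10↦8]  zeros at y ∈ ∅
  x = 5: [0↦6, 1↦3, 2↦7, 3↦7, 4↦3, 5↦6, 6↦5, 7↦0, 8↦2, 9↦0, 10↦5]  zeros at y ∈ {7, 9}
  x = 6: [0↦7, 1↦6, 2↦1, 3↦3, 4↦1, 5↦6, 6↦7, 7↦4, 8↦8, 9↦8, 10↦4]  zeros at y ∈ ∅
  x = 7: [0↦10, 1↦0, 2↦8, 3↦1, 4↦1, 5↦8, 6↦0, 7↦10, 8↦5, 9↦7, 10↦5]  zeros at y ∈ {1, 6}
  x = 8: [0↦4, 1↦7, 2↦6, 3↦1, 4↦3, 5↦1, 6↦6, 7↦7, 8↦4, 9↦8, 10↦8]  zeros at y ∈ ∅
  x = 9: [0↦0, 1↦5, 2↦6, 3↦3, 4↦7, 5↦7, 6↦3, 7↦6, 8↦5, 9↦0, 10↦2]  zeros at y ∈ {0, 9}
  x = 10: [0↦9, 1↦5, 2↦8, 3↦7, 4↦2, 5↦4, 6↦2, 7↦7, 8↦8, 9↦5, 10↦9]  zeros at y ∈ ∅
Collecting zeros: affine points = {(1, 0), (1, 1), (2, 6), (2, 7), (5, 7), (5, 9), (7, 1), (7, 6), (9, 0), (9, 9)}.
Total count |C(F_11)_aff| = 10.
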